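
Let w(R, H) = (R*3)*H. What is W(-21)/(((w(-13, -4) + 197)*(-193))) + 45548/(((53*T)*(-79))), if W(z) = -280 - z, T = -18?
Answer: 1561329743/2567305107 ≈ 0.60816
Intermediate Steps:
w(R, H) = 3*H*R (w(R, H) = (3*R)*H = 3*H*R)
W(-21)/(((w(-13, -4) + 197)*(-193))) + 45548/(((53*T)*(-79))) = (-280 - 1*(-21))/(((3*(-4)*(-13) + 197)*(-193))) + 45548/(((53*(-18))*(-79))) = (-280 + 21)/(((156 + 197)*(-193))) + 45548/((-954*(-79))) = -259/(353*(-193)) + 45548/75366 = -259/(-68129) + 45548*(1/75366) = -259*(-1/68129) + 22774/37683 = 259/68129 + 22774/37683 = 1561329743/2567305107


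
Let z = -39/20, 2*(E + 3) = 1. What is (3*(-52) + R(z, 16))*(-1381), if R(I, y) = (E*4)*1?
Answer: 229246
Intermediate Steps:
E = -5/2 (E = -3 + (½)*1 = -3 + ½ = -5/2 ≈ -2.5000)
z = -39/20 (z = -39*1/20 = -39/20 ≈ -1.9500)
R(I, y) = -10 (R(I, y) = -5/2*4*1 = -10*1 = -10)
(3*(-52) + R(z, 16))*(-1381) = (3*(-52) - 10)*(-1381) = (-156 - 10)*(-1381) = -166*(-1381) = 229246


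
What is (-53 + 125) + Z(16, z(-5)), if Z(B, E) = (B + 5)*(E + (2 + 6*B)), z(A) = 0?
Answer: 2130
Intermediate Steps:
Z(B, E) = (5 + B)*(2 + E + 6*B)
(-53 + 125) + Z(16, z(-5)) = (-53 + 125) + (10 + 5*0 + 6*16**2 + 32*16 + 16*0) = 72 + (10 + 0 + 6*256 + 512 + 0) = 72 + (10 + 0 + 1536 + 512 + 0) = 72 + 2058 = 2130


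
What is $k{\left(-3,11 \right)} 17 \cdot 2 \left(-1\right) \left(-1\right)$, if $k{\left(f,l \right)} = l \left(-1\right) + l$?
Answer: $0$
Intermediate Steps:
$k{\left(f,l \right)} = 0$ ($k{\left(f,l \right)} = - l + l = 0$)
$k{\left(-3,11 \right)} 17 \cdot 2 \left(-1\right) \left(-1\right) = 0 \cdot 17 \cdot 2 \left(-1\right) \left(-1\right) = 0 \left(\left(-2\right) \left(-1\right)\right) = 0 \cdot 2 = 0$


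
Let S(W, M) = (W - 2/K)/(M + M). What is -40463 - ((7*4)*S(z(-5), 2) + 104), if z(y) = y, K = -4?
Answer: -81071/2 ≈ -40536.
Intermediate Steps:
S(W, M) = (½ + W)/(2*M) (S(W, M) = (W - 2/(-4))/(M + M) = (W - 2*(-¼))/((2*M)) = (W + ½)*(1/(2*M)) = (½ + W)*(1/(2*M)) = (½ + W)/(2*M))
-40463 - ((7*4)*S(z(-5), 2) + 104) = -40463 - ((7*4)*((¼)*(1 + 2*(-5))/2) + 104) = -40463 - (28*((¼)*(½)*(1 - 10)) + 104) = -40463 - (28*((¼)*(½)*(-9)) + 104) = -40463 - (28*(-9/8) + 104) = -40463 - (-63/2 + 104) = -40463 - 1*145/2 = -40463 - 145/2 = -81071/2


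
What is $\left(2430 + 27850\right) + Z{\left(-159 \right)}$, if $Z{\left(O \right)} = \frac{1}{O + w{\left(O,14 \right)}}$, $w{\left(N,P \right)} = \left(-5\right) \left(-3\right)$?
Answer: $\frac{4360319}{144} \approx 30280.0$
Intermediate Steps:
$w{\left(N,P \right)} = 15$
$Z{\left(O \right)} = \frac{1}{15 + O}$ ($Z{\left(O \right)} = \frac{1}{O + 15} = \frac{1}{15 + O}$)
$\left(2430 + 27850\right) + Z{\left(-159 \right)} = \left(2430 + 27850\right) + \frac{1}{15 - 159} = 30280 + \frac{1}{-144} = 30280 - \frac{1}{144} = \frac{4360319}{144}$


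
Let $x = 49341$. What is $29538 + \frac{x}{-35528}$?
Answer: $\frac{1049376723}{35528} \approx 29537.0$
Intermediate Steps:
$29538 + \frac{x}{-35528} = 29538 + \frac{49341}{-35528} = 29538 + 49341 \left(- \frac{1}{35528}\right) = 29538 - \frac{49341}{35528} = \frac{1049376723}{35528}$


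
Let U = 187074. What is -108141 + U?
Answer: 78933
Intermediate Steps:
-108141 + U = -108141 + 187074 = 78933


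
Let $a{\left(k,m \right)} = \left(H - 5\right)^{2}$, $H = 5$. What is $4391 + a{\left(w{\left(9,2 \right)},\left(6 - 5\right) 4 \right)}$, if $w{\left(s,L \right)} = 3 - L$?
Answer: $4391$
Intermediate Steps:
$a{\left(k,m \right)} = 0$ ($a{\left(k,m \right)} = \left(5 - 5\right)^{2} = 0^{2} = 0$)
$4391 + a{\left(w{\left(9,2 \right)},\left(6 - 5\right) 4 \right)} = 4391 + 0 = 4391$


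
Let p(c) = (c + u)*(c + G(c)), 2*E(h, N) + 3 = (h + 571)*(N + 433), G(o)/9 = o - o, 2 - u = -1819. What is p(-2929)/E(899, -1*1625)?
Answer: -6490664/1752243 ≈ -3.7042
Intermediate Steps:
u = 1821 (u = 2 - 1*(-1819) = 2 + 1819 = 1821)
G(o) = 0 (G(o) = 9*(o - o) = 9*0 = 0)
E(h, N) = -3/2 + (433 + N)*(571 + h)/2 (E(h, N) = -3/2 + ((h + 571)*(N + 433))/2 = -3/2 + ((571 + h)*(433 + N))/2 = -3/2 + ((433 + N)*(571 + h))/2 = -3/2 + (433 + N)*(571 + h)/2)
p(c) = c*(1821 + c) (p(c) = (c + 1821)*(c + 0) = (1821 + c)*c = c*(1821 + c))
p(-2929)/E(899, -1*1625) = (-2929*(1821 - 2929))/(123620 + (433/2)*899 + 571*(-1*1625)/2 + (½)*(-1*1625)*899) = (-2929*(-1108))/(123620 + 389267/2 + (571/2)*(-1625) + (½)*(-1625)*899) = 3245332/(123620 + 389267/2 - 927875/2 - 1460875/2) = 3245332/(-1752243/2) = 3245332*(-2/1752243) = -6490664/1752243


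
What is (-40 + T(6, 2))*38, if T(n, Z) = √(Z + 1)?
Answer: -1520 + 38*√3 ≈ -1454.2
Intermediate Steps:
T(n, Z) = √(1 + Z)
(-40 + T(6, 2))*38 = (-40 + √(1 + 2))*38 = (-40 + √3)*38 = -1520 + 38*√3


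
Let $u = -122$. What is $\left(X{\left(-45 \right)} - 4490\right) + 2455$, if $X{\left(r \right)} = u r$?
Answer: $3455$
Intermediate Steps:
$X{\left(r \right)} = - 122 r$
$\left(X{\left(-45 \right)} - 4490\right) + 2455 = \left(\left(-122\right) \left(-45\right) - 4490\right) + 2455 = \left(5490 - 4490\right) + 2455 = 1000 + 2455 = 3455$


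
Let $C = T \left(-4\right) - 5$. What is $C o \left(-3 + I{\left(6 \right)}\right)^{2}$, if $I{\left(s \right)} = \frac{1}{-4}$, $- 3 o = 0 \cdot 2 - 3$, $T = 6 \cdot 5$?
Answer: $- \frac{21125}{16} \approx -1320.3$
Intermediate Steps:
$T = 30$
$o = 1$ ($o = - \frac{0 \cdot 2 - 3}{3} = - \frac{0 - 3}{3} = \left(- \frac{1}{3}\right) \left(-3\right) = 1$)
$I{\left(s \right)} = - \frac{1}{4}$
$C = -125$ ($C = 30 \left(-4\right) - 5 = -120 - 5 = -125$)
$C o \left(-3 + I{\left(6 \right)}\right)^{2} = \left(-125\right) 1 \left(-3 - \frac{1}{4}\right)^{2} = - 125 \left(- \frac{13}{4}\right)^{2} = \left(-125\right) \frac{169}{16} = - \frac{21125}{16}$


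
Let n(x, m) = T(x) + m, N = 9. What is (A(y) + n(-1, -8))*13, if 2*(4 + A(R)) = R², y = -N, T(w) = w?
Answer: 715/2 ≈ 357.50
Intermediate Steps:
n(x, m) = m + x (n(x, m) = x + m = m + x)
y = -9 (y = -1*9 = -9)
A(R) = -4 + R²/2
(A(y) + n(-1, -8))*13 = ((-4 + (½)*(-9)²) + (-8 - 1))*13 = ((-4 + (½)*81) - 9)*13 = ((-4 + 81/2) - 9)*13 = (73/2 - 9)*13 = (55/2)*13 = 715/2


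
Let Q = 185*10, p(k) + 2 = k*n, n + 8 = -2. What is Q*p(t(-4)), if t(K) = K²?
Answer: -299700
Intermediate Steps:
n = -10 (n = -8 - 2 = -10)
p(k) = -2 - 10*k (p(k) = -2 + k*(-10) = -2 - 10*k)
Q = 1850
Q*p(t(-4)) = 1850*(-2 - 10*(-4)²) = 1850*(-2 - 10*16) = 1850*(-2 - 160) = 1850*(-162) = -299700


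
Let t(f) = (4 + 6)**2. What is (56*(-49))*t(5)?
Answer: -274400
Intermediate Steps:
t(f) = 100 (t(f) = 10**2 = 100)
(56*(-49))*t(5) = (56*(-49))*100 = -2744*100 = -274400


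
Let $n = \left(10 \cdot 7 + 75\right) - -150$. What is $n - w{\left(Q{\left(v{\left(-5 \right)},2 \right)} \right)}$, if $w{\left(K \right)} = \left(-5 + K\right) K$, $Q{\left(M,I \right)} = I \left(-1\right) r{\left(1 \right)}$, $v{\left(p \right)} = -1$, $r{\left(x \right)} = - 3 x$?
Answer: $289$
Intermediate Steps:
$Q{\left(M,I \right)} = 3 I$ ($Q{\left(M,I \right)} = I \left(-1\right) \left(\left(-3\right) 1\right) = - I \left(-3\right) = 3 I$)
$w{\left(K \right)} = K \left(-5 + K\right)$
$n = 295$ ($n = \left(70 + 75\right) + 150 = 145 + 150 = 295$)
$n - w{\left(Q{\left(v{\left(-5 \right)},2 \right)} \right)} = 295 - 3 \cdot 2 \left(-5 + 3 \cdot 2\right) = 295 - 6 \left(-5 + 6\right) = 295 - 6 \cdot 1 = 295 - 6 = 289$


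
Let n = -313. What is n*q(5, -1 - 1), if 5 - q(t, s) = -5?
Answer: -3130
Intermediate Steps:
q(t, s) = 10 (q(t, s) = 5 - 1*(-5) = 5 + 5 = 10)
n*q(5, -1 - 1) = -313*10 = -3130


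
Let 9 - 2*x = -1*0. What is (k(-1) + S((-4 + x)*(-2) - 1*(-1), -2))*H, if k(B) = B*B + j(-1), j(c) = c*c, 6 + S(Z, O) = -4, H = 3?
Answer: -24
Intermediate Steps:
x = 9/2 (x = 9/2 - (-1)*0/2 = 9/2 - ½*0 = 9/2 + 0 = 9/2 ≈ 4.5000)
S(Z, O) = -10 (S(Z, O) = -6 - 4 = -10)
j(c) = c²
k(B) = 1 + B² (k(B) = B*B + (-1)² = B² + 1 = 1 + B²)
(k(-1) + S((-4 + x)*(-2) - 1*(-1), -2))*H = ((1 + (-1)²) - 10)*3 = ((1 + 1) - 10)*3 = (2 - 10)*3 = -8*3 = -24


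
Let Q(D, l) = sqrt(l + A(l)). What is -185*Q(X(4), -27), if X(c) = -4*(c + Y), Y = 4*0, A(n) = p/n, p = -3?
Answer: -2035*I*sqrt(2)/3 ≈ -959.31*I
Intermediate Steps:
A(n) = -3/n
Y = 0
X(c) = -4*c (X(c) = -4*(c + 0) = -4*c)
Q(D, l) = sqrt(l - 3/l)
-185*Q(X(4), -27) = -185*sqrt(-27 - 3/(-27)) = -185*sqrt(-27 - 3*(-1/27)) = -185*sqrt(-27 + 1/9) = -2035*I*sqrt(2)/3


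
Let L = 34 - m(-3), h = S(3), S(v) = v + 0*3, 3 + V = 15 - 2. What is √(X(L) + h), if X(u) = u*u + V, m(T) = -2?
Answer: √1309 ≈ 36.180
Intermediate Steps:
V = 10 (V = -3 + (15 - 2) = -3 + 13 = 10)
S(v) = v (S(v) = v + 0 = v)
h = 3
L = 36 (L = 34 - 1*(-2) = 34 + 2 = 36)
X(u) = 10 + u² (X(u) = u*u + 10 = u² + 10 = 10 + u²)
√(X(L) + h) = √((10 + 36²) + 3) = √((10 + 1296) + 3) = √(1306 + 3) = √1309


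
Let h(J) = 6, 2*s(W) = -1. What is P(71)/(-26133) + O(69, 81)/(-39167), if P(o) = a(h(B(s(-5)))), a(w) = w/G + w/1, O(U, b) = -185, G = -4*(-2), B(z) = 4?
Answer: 6093637/1364734948 ≈ 0.0044651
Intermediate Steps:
s(W) = -1/2 (s(W) = (1/2)*(-1) = -1/2)
G = 8
a(w) = 9*w/8 (a(w) = w/8 + w/1 = w*(1/8) + w*1 = w/8 + w = 9*w/8)
P(o) = 27/4 (P(o) = (9/8)*6 = 27/4)
P(71)/(-26133) + O(69, 81)/(-39167) = (27/4)/(-26133) - 185/(-39167) = (27/4)*(-1/26133) - 185*(-1/39167) = -9/34844 + 185/39167 = 6093637/1364734948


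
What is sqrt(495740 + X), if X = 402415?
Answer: 3*sqrt(99795) ≈ 947.71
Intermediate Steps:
sqrt(495740 + X) = sqrt(495740 + 402415) = sqrt(898155) = 3*sqrt(99795)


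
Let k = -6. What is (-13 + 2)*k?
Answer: 66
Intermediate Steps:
(-13 + 2)*k = (-13 + 2)*(-6) = -11*(-6) = 66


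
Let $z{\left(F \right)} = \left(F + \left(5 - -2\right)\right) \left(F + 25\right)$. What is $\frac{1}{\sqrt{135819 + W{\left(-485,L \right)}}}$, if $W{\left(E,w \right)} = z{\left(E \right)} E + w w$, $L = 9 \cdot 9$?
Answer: $- \frac{i \sqrt{26624855}}{53249710} \approx - 9.6901 \cdot 10^{-5} i$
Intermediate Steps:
$L = 81$
$z{\left(F \right)} = \left(7 + F\right) \left(25 + F\right)$ ($z{\left(F \right)} = \left(F + \left(5 + 2\right)\right) \left(25 + F\right) = \left(F + 7\right) \left(25 + F\right) = \left(7 + F\right) \left(25 + F\right)$)
$W{\left(E,w \right)} = w^{2} + E \left(175 + E^{2} + 32 E\right)$ ($W{\left(E,w \right)} = \left(175 + E^{2} + 32 E\right) E + w w = E \left(175 + E^{2} + 32 E\right) + w^{2} = w^{2} + E \left(175 + E^{2} + 32 E\right)$)
$\frac{1}{\sqrt{135819 + W{\left(-485,L \right)}}} = \frac{1}{\sqrt{135819 + \left(81^{2} - 485 \left(175 + \left(-485\right)^{2} + 32 \left(-485\right)\right)\right)}} = \frac{1}{\sqrt{135819 + \left(6561 - 485 \left(175 + 235225 - 15520\right)\right)}} = \frac{1}{\sqrt{135819 + \left(6561 - 106641800\right)}} = \frac{1}{\sqrt{135819 - 106635239}} = \frac{1}{\sqrt{-106499420}} = \frac{1}{2 i \sqrt{26624855}} = - \frac{i \sqrt{26624855}}{53249710}$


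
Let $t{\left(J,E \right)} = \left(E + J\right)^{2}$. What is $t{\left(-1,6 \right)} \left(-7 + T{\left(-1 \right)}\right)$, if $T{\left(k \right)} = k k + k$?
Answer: $-175$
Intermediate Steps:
$T{\left(k \right)} = k + k^{2}$ ($T{\left(k \right)} = k^{2} + k = k + k^{2}$)
$t{\left(-1,6 \right)} \left(-7 + T{\left(-1 \right)}\right) = \left(6 - 1\right)^{2} \left(-7 - \left(1 - 1\right)\right) = 5^{2} \left(-7 - 0\right) = 25 \left(-7 + 0\right) = 25 \left(-7\right) = -175$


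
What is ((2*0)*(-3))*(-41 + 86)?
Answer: 0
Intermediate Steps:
((2*0)*(-3))*(-41 + 86) = (0*(-3))*45 = 0*45 = 0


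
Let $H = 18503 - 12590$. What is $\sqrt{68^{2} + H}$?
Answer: $\sqrt{10537} \approx 102.65$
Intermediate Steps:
$H = 5913$ ($H = 18503 - 12590 = 5913$)
$\sqrt{68^{2} + H} = \sqrt{68^{2} + 5913} = \sqrt{4624 + 5913} = \sqrt{10537}$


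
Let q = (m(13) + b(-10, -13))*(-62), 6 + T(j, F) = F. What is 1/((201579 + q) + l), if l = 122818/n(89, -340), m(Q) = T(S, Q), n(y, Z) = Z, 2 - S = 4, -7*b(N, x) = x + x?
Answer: 1190/238658647 ≈ 4.9862e-6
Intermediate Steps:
b(N, x) = -2*x/7 (b(N, x) = -(x + x)/7 = -2*x/7)
S = -2 (S = 2 - 1*4 = 2 - 4 = -2)
T(j, F) = -6 + F
m(Q) = -6 + Q
l = -61409/170 (l = 122818/(-340) = 122818*(-1/340) = -61409/170 ≈ -361.23)
q = -4650/7 (q = ((-6 + 13) - 2/7*(-13))*(-62) = (7 + 26/7)*(-62) = (75/7)*(-62) = -4650/7 ≈ -664.29)
1/((201579 + q) + l) = 1/((201579 - 4650/7) - 61409/170) = 1/(1406403/7 - 61409/170) = 1/(238658647/1190) = 1190/238658647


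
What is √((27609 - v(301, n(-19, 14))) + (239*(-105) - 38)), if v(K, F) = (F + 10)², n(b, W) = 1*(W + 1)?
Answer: √1851 ≈ 43.023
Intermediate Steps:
n(b, W) = 1 + W (n(b, W) = 1*(1 + W) = 1 + W)
v(K, F) = (10 + F)²
√((27609 - v(301, n(-19, 14))) + (239*(-105) - 38)) = √((27609 - (10 + (1 + 14))²) + (239*(-105) - 38)) = √((27609 - (10 + 15)²) + (-25095 - 38)) = √((27609 - 1*25²) - 25133) = √((27609 - 1*625) - 25133) = √((27609 - 625) - 25133) = √(26984 - 25133) = √1851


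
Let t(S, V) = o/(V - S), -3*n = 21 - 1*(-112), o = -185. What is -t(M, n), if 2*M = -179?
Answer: 1110/271 ≈ 4.0959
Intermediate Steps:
M = -179/2 (M = (½)*(-179) = -179/2 ≈ -89.500)
n = -133/3 (n = -(21 - 1*(-112))/3 = -(21 + 112)/3 = -⅓*133 = -133/3 ≈ -44.333)
t(S, V) = -185/(V - S)
-t(M, n) = -185/(-179/2 - 1*(-133/3)) = -185/(-179/2 + 133/3) = -185/(-271/6) = -185*(-6)/271 = -1*(-1110/271) = 1110/271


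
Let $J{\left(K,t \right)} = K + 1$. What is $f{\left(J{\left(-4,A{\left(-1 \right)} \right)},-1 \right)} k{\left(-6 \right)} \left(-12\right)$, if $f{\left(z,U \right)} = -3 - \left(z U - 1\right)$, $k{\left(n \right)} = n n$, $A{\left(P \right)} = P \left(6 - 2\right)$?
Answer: $2160$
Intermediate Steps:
$A{\left(P \right)} = 4 P$ ($A{\left(P \right)} = P 4 = 4 P$)
$k{\left(n \right)} = n^{2}$
$J{\left(K,t \right)} = 1 + K$
$f{\left(z,U \right)} = -2 - U z$ ($f{\left(z,U \right)} = -3 - \left(U z - 1\right) = -3 - \left(-1 + U z\right) = -2 - U z$)
$f{\left(J{\left(-4,A{\left(-1 \right)} \right)},-1 \right)} k{\left(-6 \right)} \left(-12\right) = \left(-2 - - (1 - 4)\right) \left(-6\right)^{2} \left(-12\right) = \left(-2 - \left(-1\right) \left(-3\right)\right) 36 \left(-12\right) = \left(-2 - 3\right) 36 \left(-12\right) = \left(-5\right) 36 \left(-12\right) = \left(-180\right) \left(-12\right) = 2160$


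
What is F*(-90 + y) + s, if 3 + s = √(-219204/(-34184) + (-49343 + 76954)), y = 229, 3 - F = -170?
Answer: 24044 + √2017013306222/8546 ≈ 24210.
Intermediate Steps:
F = 173 (F = 3 - 1*(-170) = 3 + 170 = 173)
s = -3 + √2017013306222/8546 (s = -3 + √(-219204/(-34184) + (-49343 + 76954)) = -3 + √(-219204*(-1/34184) + 27611) = -3 + √(54801/8546 + 27611) = -3 + √(236018407/8546) = -3 + √2017013306222/8546 ≈ 163.18)
F*(-90 + y) + s = 173*(-90 + 229) + (-3 + √2017013306222/8546) = 173*139 + (-3 + √2017013306222/8546) = 24047 + (-3 + √2017013306222/8546) = 24044 + √2017013306222/8546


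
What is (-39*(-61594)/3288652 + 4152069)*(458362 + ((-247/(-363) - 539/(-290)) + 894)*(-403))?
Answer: 2113824985181466372691/5245399940 ≈ 4.0299e+11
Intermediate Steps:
(-39*(-61594)/3288652 + 4152069)*(458362 + ((-247/(-363) - 539/(-290)) + 894)*(-403)) = (2402166*(1/3288652) + 4152069)*(458362 + ((-247*(-1/363) - 539*(-1/290)) + 894)*(-403)) = (1201083/1644326 + 4152069)*(458362 + ((247/363 + 539/290) + 894)*(-403)) = 6827356211577*(458362 + (267287/105270 + 894)*(-403))/1644326 = 6827356211577*(458362 + (94378667/105270)*(-403))/1644326 = 6827356211577*(458362 - 38034602801/105270)/1644326 = (6827356211577/1644326)*(10217164939/105270) = 2113824985181466372691/5245399940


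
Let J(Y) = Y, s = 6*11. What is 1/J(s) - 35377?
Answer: -2334881/66 ≈ -35377.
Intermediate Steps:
s = 66
1/J(s) - 35377 = 1/66 - 35377 = -2334881/66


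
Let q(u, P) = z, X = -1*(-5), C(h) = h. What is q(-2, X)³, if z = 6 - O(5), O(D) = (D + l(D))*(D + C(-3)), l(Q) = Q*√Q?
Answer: -6064 - 5480*√5 ≈ -18318.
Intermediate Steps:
l(Q) = Q^(3/2)
X = 5
O(D) = (-3 + D)*(D + D^(3/2)) (O(D) = (D + D^(3/2))*(D - 3) = (D + D^(3/2))*(-3 + D) = (-3 + D)*(D + D^(3/2)))
z = -4 - 10*√5 (z = 6 - (5² + 5^(5/2) - 3*5 - 15*√5) = 6 - (25 + 25*√5 - 15 - 15*√5) = 6 - (10 + 10*√5) = 6 + (-10 - 10*√5) = -4 - 10*√5 ≈ -26.361)
q(u, P) = -4 - 10*√5
q(-2, X)³ = (-4 - 10*√5)³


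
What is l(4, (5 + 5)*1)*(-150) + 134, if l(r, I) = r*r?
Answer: -2266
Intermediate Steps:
l(r, I) = r²
l(4, (5 + 5)*1)*(-150) + 134 = 4²*(-150) + 134 = 16*(-150) + 134 = -2400 + 134 = -2266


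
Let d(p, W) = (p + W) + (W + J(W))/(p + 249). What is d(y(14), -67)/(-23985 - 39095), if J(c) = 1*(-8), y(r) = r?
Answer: 7007/8295020 ≈ 0.00084472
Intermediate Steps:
J(c) = -8
d(p, W) = W + p + (-8 + W)/(249 + p) (d(p, W) = (p + W) + (W - 8)/(p + 249) = (W + p) + (-8 + W)/(249 + p) = W + p + (-8 + W)/(249 + p))
d(y(14), -67)/(-23985 - 39095) = ((-8 + 14**2 + 249*14 + 250*(-67) - 67*14)/(249 + 14))/(-23985 - 39095) = ((-8 + 196 + 3486 - 16750 - 938)/263)/(-63080) = ((1/263)*(-14014))*(-1/63080) = -14014/263*(-1/63080) = 7007/8295020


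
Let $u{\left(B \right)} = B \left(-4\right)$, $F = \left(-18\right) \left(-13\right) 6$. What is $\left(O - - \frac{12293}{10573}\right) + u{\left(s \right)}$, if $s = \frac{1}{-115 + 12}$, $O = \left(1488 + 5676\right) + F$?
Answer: $\frac{9332023263}{1089019} \approx 8569.2$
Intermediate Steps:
$F = 1404$ ($F = 234 \cdot 6 = 1404$)
$O = 8568$ ($O = \left(1488 + 5676\right) + 1404 = 7164 + 1404 = 8568$)
$s = - \frac{1}{103}$ ($s = \frac{1}{-103} = - \frac{1}{103} \approx -0.0097087$)
$u{\left(B \right)} = - 4 B$
$\left(O - - \frac{12293}{10573}\right) + u{\left(s \right)} = \left(8568 - - \frac{12293}{10573}\right) - - \frac{4}{103} = \left(8568 - \left(-12293\right) \frac{1}{10573}\right) + \frac{4}{103} = \left(8568 - - \frac{12293}{10573}\right) + \frac{4}{103} = \left(8568 + \frac{12293}{10573}\right) + \frac{4}{103} = \frac{90601757}{10573} + \frac{4}{103} = \frac{9332023263}{1089019}$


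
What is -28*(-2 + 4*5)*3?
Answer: -1512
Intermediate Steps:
-28*(-2 + 4*5)*3 = -28*(-2 + 20)*3 = -28*18*3 = -504*3 = -1512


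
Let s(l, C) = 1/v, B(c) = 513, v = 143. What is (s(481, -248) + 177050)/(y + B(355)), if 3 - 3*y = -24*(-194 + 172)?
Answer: 25318151/48334 ≈ 523.82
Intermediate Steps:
y = -175 (y = 1 - (-8)*(-194 + 172) = 1 - (-8)*(-22) = 1 - ⅓*528 = 1 - 176 = -175)
s(l, C) = 1/143
(s(481, -248) + 177050)/(y + B(355)) = (1/143 + 177050)/(-175 + 513) = (25318151/143)/338 = (25318151/143)*(1/338) = 25318151/48334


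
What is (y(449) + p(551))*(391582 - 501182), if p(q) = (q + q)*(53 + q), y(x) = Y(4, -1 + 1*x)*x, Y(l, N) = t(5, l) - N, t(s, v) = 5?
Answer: -51150429600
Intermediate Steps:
Y(l, N) = 5 - N
y(x) = x*(6 - x) (y(x) = (5 - (-1 + 1*x))*x = (5 - (-1 + x))*x = (5 + (1 - x))*x = (6 - x)*x = x*(6 - x))
p(q) = 2*q*(53 + q) (p(q) = (2*q)*(53 + q) = 2*q*(53 + q))
(y(449) + p(551))*(391582 - 501182) = (449*(6 - 1*449) + 2*551*(53 + 551))*(391582 - 501182) = (449*(6 - 449) + 2*551*604)*(-109600) = (449*(-443) + 665608)*(-109600) = (-198907 + 665608)*(-109600) = 466701*(-109600) = -51150429600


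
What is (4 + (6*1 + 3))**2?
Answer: 169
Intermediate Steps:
(4 + (6*1 + 3))**2 = (4 + (6 + 3))**2 = (4 + 9)**2 = 13**2 = 169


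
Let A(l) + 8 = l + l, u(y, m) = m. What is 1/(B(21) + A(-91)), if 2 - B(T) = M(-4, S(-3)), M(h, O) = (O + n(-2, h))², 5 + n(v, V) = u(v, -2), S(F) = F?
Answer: -1/288 ≈ -0.0034722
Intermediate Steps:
A(l) = -8 + 2*l (A(l) = -8 + (l + l) = -8 + 2*l)
n(v, V) = -7 (n(v, V) = -5 - 2 = -7)
M(h, O) = (-7 + O)² (M(h, O) = (O - 7)² = (-7 + O)²)
B(T) = -98 (B(T) = 2 - (-7 - 3)² = 2 - 1*(-10)² = 2 - 1*100 = 2 - 100 = -98)
1/(B(21) + A(-91)) = 1/(-98 + (-8 + 2*(-91))) = 1/(-98 + (-8 - 182)) = 1/(-98 - 190) = 1/(-288) = -1/288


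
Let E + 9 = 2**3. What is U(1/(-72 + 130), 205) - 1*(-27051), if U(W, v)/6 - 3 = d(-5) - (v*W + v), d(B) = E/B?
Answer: 3743754/145 ≈ 25819.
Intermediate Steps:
E = -1 (E = -9 + 2**3 = -9 + 8 = -1)
d(B) = -1/B
U(W, v) = 96/5 - 6*v - 6*W*v (U(W, v) = 18 + 6*(-1/(-5) - (v*W + v)) = 18 + 6*(-1*(-1/5) - (W*v + v)) = 18 + 6*(1/5 - (v + W*v)) = 18 + 6*(1/5 + (-v - W*v)) = 18 + 6*(1/5 - v - W*v) = 18 + (6/5 - 6*v - 6*W*v) = 96/5 - 6*v - 6*W*v)
U(1/(-72 + 130), 205) - 1*(-27051) = (96/5 - 6*205 - 6*205/(-72 + 130)) - 1*(-27051) = (96/5 - 1230 - 6*205/58) + 27051 = (96/5 - 1230 - 6*1/58*205) + 27051 = (96/5 - 1230 - 615/29) + 27051 = -178641/145 + 27051 = 3743754/145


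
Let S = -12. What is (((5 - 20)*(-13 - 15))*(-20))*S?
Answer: 100800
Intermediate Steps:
(((5 - 20)*(-13 - 15))*(-20))*S = (((5 - 20)*(-13 - 15))*(-20))*(-12) = (-15*(-28)*(-20))*(-12) = (420*(-20))*(-12) = -8400*(-12) = 100800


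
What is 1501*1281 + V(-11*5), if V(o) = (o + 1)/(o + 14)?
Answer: 78834075/41 ≈ 1.9228e+6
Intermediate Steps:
V(o) = (1 + o)/(14 + o)
1501*1281 + V(-11*5) = 1501*1281 + (1 - 11*5)/(14 - 11*5) = 1922781 + (1 - 55)/(14 - 55) = 1922781 - 54/(-41) = 1922781 - 1/41*(-54) = 1922781 + 54/41 = 78834075/41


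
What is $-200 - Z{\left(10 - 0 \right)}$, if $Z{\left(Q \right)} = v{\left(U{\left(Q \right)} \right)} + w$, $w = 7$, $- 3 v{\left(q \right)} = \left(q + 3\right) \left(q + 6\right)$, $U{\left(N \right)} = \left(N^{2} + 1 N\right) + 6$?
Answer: $\frac{13897}{3} \approx 4632.3$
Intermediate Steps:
$U{\left(N \right)} = 6 + N + N^{2}$ ($U{\left(N \right)} = \left(N^{2} + N\right) + 6 = \left(N + N^{2}\right) + 6 = 6 + N + N^{2}$)
$v{\left(q \right)} = - \frac{\left(3 + q\right) \left(6 + q\right)}{3}$ ($v{\left(q \right)} = - \frac{\left(q + 3\right) \left(q + 6\right)}{3} = - \frac{\left(3 + q\right) \left(6 + q\right)}{3}$)
$Z{\left(Q \right)} = -17 - 3 Q - 3 Q^{2} - \frac{\left(6 + Q + Q^{2}\right)^{2}}{3}$ ($Z{\left(Q \right)} = \left(-6 - 3 \left(6 + Q + Q^{2}\right) - \frac{\left(6 + Q + Q^{2}\right)^{2}}{3}\right) + 7 = \left(-6 - \left(18 + 3 Q + 3 Q^{2}\right) - \frac{\left(6 + Q + Q^{2}\right)^{2}}{3}\right) + 7 = \left(-24 - 3 Q - 3 Q^{2} - \frac{\left(6 + Q + Q^{2}\right)^{2}}{3}\right) + 7 = -17 - 3 Q - 3 Q^{2} - \frac{\left(6 + Q + Q^{2}\right)^{2}}{3}$)
$-200 - Z{\left(10 - 0 \right)} = -200 - \left(-17 - 3 \left(10 - 0\right) - 3 \left(10 - 0\right)^{2} - \frac{\left(6 + \left(10 - 0\right) + \left(10 - 0\right)^{2}\right)^{2}}{3}\right) = -200 - \left(-17 - 3 \left(10 + 0\right) - 3 \left(10 + 0\right)^{2} - \frac{\left(6 + \left(10 + 0\right) + \left(10 + 0\right)^{2}\right)^{2}}{3}\right) = -200 - \left(-17 - 30 - 3 \cdot 10^{2} - \frac{\left(6 + 10 + 10^{2}\right)^{2}}{3}\right) = -200 - \left(-17 - 30 - 300 - \frac{\left(6 + 10 + 100\right)^{2}}{3}\right) = -200 - \left(-17 - 30 - 300 - \frac{116^{2}}{3}\right) = -200 - \left(-17 - 30 - 300 - \frac{13456}{3}\right) = -200 - - \frac{14497}{3} = -200 + \frac{14497}{3} = \frac{13897}{3}$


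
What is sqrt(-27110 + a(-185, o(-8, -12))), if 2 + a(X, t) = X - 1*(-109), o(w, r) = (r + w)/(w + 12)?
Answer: 2*I*sqrt(6797) ≈ 164.89*I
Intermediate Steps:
o(w, r) = (r + w)/(12 + w)
a(X, t) = 107 + X (a(X, t) = -2 + (X - 1*(-109)) = -2 + (X + 109) = -2 + (109 + X) = 107 + X)
sqrt(-27110 + a(-185, o(-8, -12))) = sqrt(-27110 + (107 - 185)) = sqrt(-27110 - 78) = sqrt(-27188) = 2*I*sqrt(6797)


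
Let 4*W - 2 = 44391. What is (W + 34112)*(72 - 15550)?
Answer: -1399528499/2 ≈ -6.9976e+8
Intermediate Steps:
W = 44393/4 (W = ½ + (¼)*44391 = ½ + 44391/4 = 44393/4 ≈ 11098.)
(W + 34112)*(72 - 15550) = (44393/4 + 34112)*(72 - 15550) = (180841/4)*(-15478) = -1399528499/2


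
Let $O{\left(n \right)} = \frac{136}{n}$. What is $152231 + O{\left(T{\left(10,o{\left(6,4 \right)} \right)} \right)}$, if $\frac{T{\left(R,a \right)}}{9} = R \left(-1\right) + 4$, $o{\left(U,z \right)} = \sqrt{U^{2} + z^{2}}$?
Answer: $\frac{4110169}{27} \approx 1.5223 \cdot 10^{5}$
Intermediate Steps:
$T{\left(R,a \right)} = 36 - 9 R$ ($T{\left(R,a \right)} = 9 \left(R \left(-1\right) + 4\right) = 9 \left(- R + 4\right) = 9 \left(4 - R\right) = 36 - 9 R$)
$152231 + O{\left(T{\left(10,o{\left(6,4 \right)} \right)} \right)} = 152231 + \frac{136}{36 - 90} = 152231 + \frac{136}{-54} = 152231 + 136 \left(- \frac{1}{54}\right) = 152231 - \frac{68}{27} = \frac{4110169}{27}$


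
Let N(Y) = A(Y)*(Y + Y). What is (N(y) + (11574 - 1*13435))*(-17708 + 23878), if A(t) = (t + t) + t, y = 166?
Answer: 1008640750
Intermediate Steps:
A(t) = 3*t (A(t) = 2*t + t = 3*t)
N(Y) = 6*Y² (N(Y) = (3*Y)*(Y + Y) = (3*Y)*(2*Y) = 6*Y²)
(N(y) + (11574 - 1*13435))*(-17708 + 23878) = (6*166² + (11574 - 1*13435))*(-17708 + 23878) = (6*27556 + (11574 - 13435))*6170 = (165336 - 1861)*6170 = 163475*6170 = 1008640750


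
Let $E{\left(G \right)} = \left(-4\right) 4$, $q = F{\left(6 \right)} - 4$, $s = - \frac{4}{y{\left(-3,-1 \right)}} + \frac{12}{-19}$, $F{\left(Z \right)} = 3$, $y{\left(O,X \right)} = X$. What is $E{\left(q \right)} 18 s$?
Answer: $- \frac{18432}{19} \approx -970.11$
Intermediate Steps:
$s = \frac{64}{19}$ ($s = - \frac{4}{-1} + \frac{12}{-19} = \left(-4\right) \left(-1\right) + 12 \left(- \frac{1}{19}\right) = 4 - \frac{12}{19} = \frac{64}{19} \approx 3.3684$)
$q = -1$ ($q = 3 - 4 = -1$)
$E{\left(G \right)} = -16$
$E{\left(q \right)} 18 s = \left(-16\right) 18 \cdot \frac{64}{19} = \left(-288\right) \frac{64}{19} = - \frac{18432}{19}$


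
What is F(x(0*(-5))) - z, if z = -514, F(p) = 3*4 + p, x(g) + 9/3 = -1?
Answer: 522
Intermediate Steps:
x(g) = -4 (x(g) = -3 - 1 = -4)
F(p) = 12 + p
F(x(0*(-5))) - z = (12 - 4) - 1*(-514) = 8 + 514 = 522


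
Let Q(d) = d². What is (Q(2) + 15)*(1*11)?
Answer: 209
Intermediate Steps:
(Q(2) + 15)*(1*11) = (2² + 15)*(1*11) = (4 + 15)*11 = 19*11 = 209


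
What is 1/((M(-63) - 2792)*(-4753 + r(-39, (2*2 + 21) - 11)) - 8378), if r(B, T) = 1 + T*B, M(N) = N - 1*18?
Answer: 1/15212776 ≈ 6.5734e-8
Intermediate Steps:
M(N) = -18 + N (M(N) = N - 18 = -18 + N)
r(B, T) = 1 + B*T
1/((M(-63) - 2792)*(-4753 + r(-39, (2*2 + 21) - 11)) - 8378) = 1/(((-18 - 63) - 2792)*(-4753 + (1 - 39*((2*2 + 21) - 11))) - 8378) = 1/((-81 - 2792)*(-4753 + (1 - 39*((4 + 21) - 11))) - 8378) = 1/(-2873*(-4753 + (1 - 39*(25 - 11))) - 8378) = 1/(-2873*(-4753 + (1 - 39*14)) - 8378) = 1/(-2873*(-4753 + (1 - 546)) - 8378) = 1/(-2873*(-4753 - 545) - 8378) = 1/(-2873*(-5298) - 8378) = 1/(15221154 - 8378) = 1/15212776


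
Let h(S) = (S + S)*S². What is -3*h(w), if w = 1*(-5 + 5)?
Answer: 0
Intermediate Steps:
w = 0 (w = 1*0 = 0)
h(S) = 2*S³ (h(S) = (2*S)*S² = 2*S³)
-3*h(w) = -6*0³ = -6*0 = -3*0 = 0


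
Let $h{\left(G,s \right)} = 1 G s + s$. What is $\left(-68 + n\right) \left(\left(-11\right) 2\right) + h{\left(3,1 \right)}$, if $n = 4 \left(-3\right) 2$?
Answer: $2028$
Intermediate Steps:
$n = -24$ ($n = \left(-12\right) 2 = -24$)
$h{\left(G,s \right)} = s + G s$ ($h{\left(G,s \right)} = G s + s = s + G s$)
$\left(-68 + n\right) \left(\left(-11\right) 2\right) + h{\left(3,1 \right)} = \left(-68 - 24\right) \left(\left(-11\right) 2\right) + 1 \left(1 + 3\right) = \left(-92\right) \left(-22\right) + 1 \cdot 4 = 2024 + 4 = 2028$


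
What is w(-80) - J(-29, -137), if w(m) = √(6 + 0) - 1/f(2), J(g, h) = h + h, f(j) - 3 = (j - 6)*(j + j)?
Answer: 3563/13 + √6 ≈ 276.53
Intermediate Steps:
f(j) = 3 + 2*j*(-6 + j) (f(j) = 3 + (j - 6)*(j + j) = 3 + (-6 + j)*(2*j) = 3 + 2*j*(-6 + j))
J(g, h) = 2*h
w(m) = 1/13 + √6 (w(m) = √(6 + 0) - 1/(3 - 12*2 + 2*2²) = √6 - 1/(3 - 24 + 2*4) = √6 - 1/(3 - 24 + 8) = √6 - 1/(-13) = √6 - 1*(-1/13) = √6 + 1/13 = 1/13 + √6)
w(-80) - J(-29, -137) = (1/13 + √6) - 2*(-137) = (1/13 + √6) - 1*(-274) = (1/13 + √6) + 274 = 3563/13 + √6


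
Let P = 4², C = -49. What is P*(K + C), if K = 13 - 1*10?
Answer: -736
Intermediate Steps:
K = 3 (K = 13 - 10 = 3)
P = 16
P*(K + C) = 16*(3 - 49) = 16*(-46) = -736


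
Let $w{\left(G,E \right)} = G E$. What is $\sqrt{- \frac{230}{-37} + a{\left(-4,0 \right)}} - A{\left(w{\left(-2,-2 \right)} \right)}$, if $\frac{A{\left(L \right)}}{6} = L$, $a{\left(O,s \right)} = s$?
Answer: $-24 + \frac{\sqrt{8510}}{37} \approx -21.507$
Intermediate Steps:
$w{\left(G,E \right)} = E G$
$A{\left(L \right)} = 6 L$
$\sqrt{- \frac{230}{-37} + a{\left(-4,0 \right)}} - A{\left(w{\left(-2,-2 \right)} \right)} = \sqrt{- \frac{230}{-37} + 0} - 6 \left(\left(-2\right) \left(-2\right)\right) = \sqrt{\left(-230\right) \left(- \frac{1}{37}\right) + 0} - 6 \cdot 4 = \sqrt{\frac{230}{37} + 0} - 24 = \sqrt{\frac{230}{37}} - 24 = \frac{\sqrt{8510}}{37} - 24 = -24 + \frac{\sqrt{8510}}{37}$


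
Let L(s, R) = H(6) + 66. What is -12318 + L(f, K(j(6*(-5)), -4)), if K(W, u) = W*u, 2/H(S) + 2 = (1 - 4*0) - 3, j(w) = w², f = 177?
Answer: -24505/2 ≈ -12253.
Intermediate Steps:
H(S) = -½ (H(S) = 2/(-2 + ((1 - 4*0) - 3)) = 2/(-2 + ((1 + 0) - 3)) = 2/(-2 + (1 - 3)) = 2/(-2 - 2) = 2/(-4) = 2*(-¼) = -½)
L(s, R) = 131/2 (L(s, R) = -½ + 66 = 131/2)
-12318 + L(f, K(j(6*(-5)), -4)) = -12318 + 131/2 = -24505/2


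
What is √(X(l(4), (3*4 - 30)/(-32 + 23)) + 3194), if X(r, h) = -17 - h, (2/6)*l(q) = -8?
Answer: 5*√127 ≈ 56.347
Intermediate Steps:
l(q) = -24 (l(q) = 3*(-8) = -24)
√(X(l(4), (3*4 - 30)/(-32 + 23)) + 3194) = √((-17 - (3*4 - 30)/(-32 + 23)) + 3194) = √((-17 - (12 - 30)/(-9)) + 3194) = √((-17 - (-18)*(-1)/9) + 3194) = √((-17 - 1*2) + 3194) = √((-17 - 2) + 3194) = √(-19 + 3194) = √3175 = 5*√127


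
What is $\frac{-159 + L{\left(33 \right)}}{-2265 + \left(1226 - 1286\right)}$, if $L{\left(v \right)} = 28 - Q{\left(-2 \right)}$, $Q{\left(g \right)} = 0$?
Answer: $\frac{131}{2325} \approx 0.056344$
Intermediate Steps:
$L{\left(v \right)} = 28$ ($L{\left(v \right)} = 28 - 0 = 28 + 0 = 28$)
$\frac{-159 + L{\left(33 \right)}}{-2265 + \left(1226 - 1286\right)} = \frac{-159 + 28}{-2265 + \left(1226 - 1286\right)} = - \frac{131}{-2265 + \left(1226 - 1286\right)} = - \frac{131}{-2265 - 60} = - \frac{131}{-2325} = \left(-131\right) \left(- \frac{1}{2325}\right) = \frac{131}{2325}$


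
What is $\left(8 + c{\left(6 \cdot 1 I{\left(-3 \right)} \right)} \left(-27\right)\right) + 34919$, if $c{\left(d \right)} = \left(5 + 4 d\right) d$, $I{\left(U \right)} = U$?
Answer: $2365$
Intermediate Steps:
$c{\left(d \right)} = d \left(5 + 4 d\right)$
$\left(8 + c{\left(6 \cdot 1 I{\left(-3 \right)} \right)} \left(-27\right)\right) + 34919 = \left(8 + 6 \cdot 1 \left(-3\right) \left(5 + 4 \cdot 6 \cdot 1 \left(-3\right)\right) \left(-27\right)\right) + 34919 = \left(8 + 6 \left(-3\right) \left(5 + 4 \cdot 6 \left(-3\right)\right) \left(-27\right)\right) + 34919 = \left(8 + - 18 \left(5 + 4 \left(-18\right)\right) \left(-27\right)\right) + 34919 = \left(8 + - 18 \left(5 - 72\right) \left(-27\right)\right) + 34919 = \left(8 + \left(-18\right) \left(-67\right) \left(-27\right)\right) + 34919 = \left(8 + 1206 \left(-27\right)\right) + 34919 = \left(8 - 32562\right) + 34919 = -32554 + 34919 = 2365$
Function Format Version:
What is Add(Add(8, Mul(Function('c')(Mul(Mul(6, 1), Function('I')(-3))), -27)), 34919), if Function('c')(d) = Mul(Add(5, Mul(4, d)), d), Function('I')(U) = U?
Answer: 2365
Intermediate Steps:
Function('c')(d) = Mul(d, Add(5, Mul(4, d)))
Add(Add(8, Mul(Function('c')(Mul(Mul(6, 1), Function('I')(-3))), -27)), 34919) = Add(Add(8, Mul(Mul(Mul(Mul(6, 1), -3), Add(5, Mul(4, Mul(Mul(6, 1), -3)))), -27)), 34919) = Add(Add(8, Mul(Mul(Mul(6, -3), Add(5, Mul(4, Mul(6, -3)))), -27)), 34919) = Add(Add(8, Mul(Mul(-18, Add(5, Mul(4, -18))), -27)), 34919) = Add(Add(8, Mul(Mul(-18, Add(5, -72)), -27)), 34919) = Add(Add(8, Mul(Mul(-18, -67), -27)), 34919) = Add(Add(8, Mul(1206, -27)), 34919) = Add(Add(8, -32562), 34919) = Add(-32554, 34919) = 2365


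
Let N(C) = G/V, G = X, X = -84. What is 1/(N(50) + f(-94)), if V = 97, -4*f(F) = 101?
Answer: -388/10133 ≈ -0.038291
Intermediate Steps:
G = -84
f(F) = -101/4 (f(F) = -1/4*101 = -101/4)
N(C) = -84/97
1/(N(50) + f(-94)) = 1/(-84/97 - 101/4) = 1/(-10133/388) = -388/10133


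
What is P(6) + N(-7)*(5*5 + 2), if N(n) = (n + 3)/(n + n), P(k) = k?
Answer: 96/7 ≈ 13.714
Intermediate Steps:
N(n) = (3 + n)/(2*n) (N(n) = (3 + n)/((2*n)) = (3 + n)*(1/(2*n)) = (3 + n)/(2*n))
P(6) + N(-7)*(5*5 + 2) = 6 + ((½)*(3 - 7)/(-7))*(5*5 + 2) = 6 + ((½)*(-⅐)*(-4))*(25 + 2) = 6 + (2/7)*27 = 6 + 54/7 = 96/7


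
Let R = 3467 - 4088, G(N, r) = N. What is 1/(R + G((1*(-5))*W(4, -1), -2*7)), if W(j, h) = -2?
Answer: -1/611 ≈ -0.0016367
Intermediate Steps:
R = -621
1/(R + G((1*(-5))*W(4, -1), -2*7)) = 1/(-621 + (1*(-5))*(-2)) = 1/(-621 - 5*(-2)) = 1/(-621 + 10) = 1/(-611) = -1/611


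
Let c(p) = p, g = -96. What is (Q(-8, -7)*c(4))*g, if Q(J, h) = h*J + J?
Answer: -18432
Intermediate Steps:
Q(J, h) = J + J*h (Q(J, h) = J*h + J = J + J*h)
(Q(-8, -7)*c(4))*g = (-8*(1 - 7)*4)*(-96) = (-8*(-6)*4)*(-96) = (48*4)*(-96) = 192*(-96) = -18432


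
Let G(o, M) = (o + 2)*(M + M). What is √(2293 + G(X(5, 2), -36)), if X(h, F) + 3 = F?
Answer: √2221 ≈ 47.128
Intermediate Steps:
X(h, F) = -3 + F
G(o, M) = 2*M*(2 + o) (G(o, M) = (2 + o)*(2*M) = 2*M*(2 + o))
√(2293 + G(X(5, 2), -36)) = √(2293 + 2*(-36)*(2 + (-3 + 2))) = √(2293 + 2*(-36)*(2 - 1)) = √(2293 + 2*(-36)*1) = √(2293 - 72) = √2221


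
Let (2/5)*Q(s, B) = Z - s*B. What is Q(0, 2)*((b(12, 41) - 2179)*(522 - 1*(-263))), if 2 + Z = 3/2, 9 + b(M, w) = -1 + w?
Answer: 2107725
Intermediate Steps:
b(M, w) = -10 + w (b(M, w) = -9 + (-1 + w) = -10 + w)
Z = -½ (Z = -2 + 3/2 = -½ ≈ -0.50000)
Q(s, B) = -5/4 - 5*B*s/2 (Q(s, B) = 5*(-½ - s*B)/2 = 5*(-½ - B*s)/2 = -5/4 - 5*B*s/2)
Q(0, 2)*((b(12, 41) - 2179)*(522 - 1*(-263))) = (-5/4 - 5/2*2*0)*(((-10 + 41) - 2179)*(522 - 1*(-263))) = (-5/4 + 0)*((31 - 2179)*(522 + 263)) = -(-2685)*785 = -5/4*(-1686180) = 2107725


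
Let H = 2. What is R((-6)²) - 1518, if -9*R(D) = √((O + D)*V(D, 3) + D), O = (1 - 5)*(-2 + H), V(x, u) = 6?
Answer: -1518 - 2*√7/3 ≈ -1519.8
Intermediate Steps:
O = 0 (O = (1 - 5)*(-2 + 2) = -4*0 = 0)
R(D) = -√7*√D/9 (R(D) = -√((0 + D)*6 + D)/9 = -√(D*6 + D)/9 = -√(6*D + D)/9 = -√7*√D/9)
R((-6)²) - 1518 = -√7*√((-6)²)/9 - 1518 = -√7*√36/9 - 1518 = -⅑*√7*6 - 1518 = -2*√7/3 - 1518 = -1518 - 2*√7/3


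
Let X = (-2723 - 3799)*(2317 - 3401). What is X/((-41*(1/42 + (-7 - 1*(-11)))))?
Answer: -296933616/6929 ≈ -42854.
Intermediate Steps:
X = 7069848 (X = -6522*(-1084) = 7069848)
X/((-41*(1/42 + (-7 - 1*(-11))))) = 7069848/((-41*(1/42 + (-7 - 1*(-11))))) = 7069848/((-41*(1/42 + (-7 + 11)))) = 7069848/((-41*(1/42 + 4))) = 7069848/((-41*169/42)) = 7069848/(-6929/42) = 7069848*(-42/6929) = -296933616/6929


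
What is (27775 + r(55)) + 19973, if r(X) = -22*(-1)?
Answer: 47770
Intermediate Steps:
r(X) = 22
(27775 + r(55)) + 19973 = (27775 + 22) + 19973 = 27797 + 19973 = 47770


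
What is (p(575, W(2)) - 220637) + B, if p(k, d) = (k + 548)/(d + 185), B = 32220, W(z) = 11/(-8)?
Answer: -276775589/1469 ≈ -1.8841e+5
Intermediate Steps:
W(z) = -11/8 (W(z) = 11*(-1/8) = -11/8)
p(k, d) = (548 + k)/(185 + d)
(p(575, W(2)) - 220637) + B = ((548 + 575)/(185 - 11/8) - 220637) + 32220 = (1123/(1469/8) - 220637) + 32220 = ((8/1469)*1123 - 220637) + 32220 = (8984/1469 - 220637) + 32220 = -324106769/1469 + 32220 = -276775589/1469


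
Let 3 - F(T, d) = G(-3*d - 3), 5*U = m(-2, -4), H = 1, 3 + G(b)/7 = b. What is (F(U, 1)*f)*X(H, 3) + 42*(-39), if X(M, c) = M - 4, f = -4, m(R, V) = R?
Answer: -846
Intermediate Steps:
G(b) = -21 + 7*b
U = -⅖ (U = (⅕)*(-2) = -⅖ ≈ -0.40000)
F(T, d) = 45 + 21*d (F(T, d) = 3 - (-21 + 7*(-3*d - 3)) = 3 - (-21 + 7*(-3 - 3*d)) = 3 - (-21 + (-21 - 21*d)) = 3 - (-42 - 21*d) = 3 + (42 + 21*d) = 45 + 21*d)
X(M, c) = -4 + M
(F(U, 1)*f)*X(H, 3) + 42*(-39) = ((45 + 21*1)*(-4))*(-4 + 1) + 42*(-39) = ((45 + 21)*(-4))*(-3) - 1638 = (66*(-4))*(-3) - 1638 = -264*(-3) - 1638 = 792 - 1638 = -846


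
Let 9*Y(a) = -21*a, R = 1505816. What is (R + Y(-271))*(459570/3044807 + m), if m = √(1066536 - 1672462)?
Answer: 692318460550/3044807 + 4519345*I*√605926/3 ≈ 2.2738e+5 + 1.1726e+9*I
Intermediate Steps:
Y(a) = -7*a/3 (Y(a) = (-21*a)/9 = -7*a/3)
m = I*√605926 (m = √(-605926) = I*√605926 ≈ 778.41*I)
(R + Y(-271))*(459570/3044807 + m) = (1505816 - 7/3*(-271))*(459570/3044807 + I*√605926) = (1505816 + 1897/3)*(459570*(1/3044807) + I*√605926) = 4519345*(459570/3044807 + I*√605926)/3 = 692318460550/3044807 + 4519345*I*√605926/3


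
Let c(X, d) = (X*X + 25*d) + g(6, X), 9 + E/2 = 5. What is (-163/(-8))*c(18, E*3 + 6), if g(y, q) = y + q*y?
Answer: -489/2 ≈ -244.50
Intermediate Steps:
E = -8 (E = -18 + 2*5 = -18 + 10 = -8)
c(X, d) = 6 + X² + 6*X + 25*d (c(X, d) = (X*X + 25*d) + 6*(1 + X) = (X² + 25*d) + (6 + 6*X) = 6 + X² + 6*X + 25*d)
(-163/(-8))*c(18, E*3 + 6) = (-163/(-8))*(6 + 18² + 6*18 + 25*(-8*3 + 6)) = (-163*(-⅛))*(6 + 324 + 108 + 25*(-24 + 6)) = 163*(6 + 324 + 108 + 25*(-18))/8 = 163*(6 + 324 + 108 - 450)/8 = (163/8)*(-12) = -489/2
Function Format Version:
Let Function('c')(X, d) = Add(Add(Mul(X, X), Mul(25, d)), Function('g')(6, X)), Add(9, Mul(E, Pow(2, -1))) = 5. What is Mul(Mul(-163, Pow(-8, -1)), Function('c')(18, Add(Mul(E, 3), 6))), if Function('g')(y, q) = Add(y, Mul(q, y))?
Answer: Rational(-489, 2) ≈ -244.50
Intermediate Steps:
E = -8 (E = Add(-18, Mul(2, 5)) = Add(-18, 10) = -8)
Function('c')(X, d) = Add(6, Pow(X, 2), Mul(6, X), Mul(25, d)) (Function('c')(X, d) = Add(Add(Mul(X, X), Mul(25, d)), Mul(6, Add(1, X))) = Add(Add(Pow(X, 2), Mul(25, d)), Add(6, Mul(6, X))) = Add(6, Pow(X, 2), Mul(6, X), Mul(25, d)))
Mul(Mul(-163, Pow(-8, -1)), Function('c')(18, Add(Mul(E, 3), 6))) = Mul(Mul(-163, Pow(-8, -1)), Add(6, Pow(18, 2), Mul(6, 18), Mul(25, Add(Mul(-8, 3), 6)))) = Mul(Mul(-163, Rational(-1, 8)), Add(6, 324, 108, Mul(25, Add(-24, 6)))) = Mul(Rational(163, 8), Add(6, 324, 108, Mul(25, -18))) = Mul(Rational(163, 8), Add(6, 324, 108, -450)) = Mul(Rational(163, 8), -12) = Rational(-489, 2)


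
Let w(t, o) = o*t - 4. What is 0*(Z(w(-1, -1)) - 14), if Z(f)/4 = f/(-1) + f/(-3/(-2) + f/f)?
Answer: 0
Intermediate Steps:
w(t, o) = -4 + o*t
Z(f) = -12*f/5 (Z(f) = 4*(f/(-1) + f/(-3/(-2) + f/f)) = 4*(f*(-1) + f/(-3*(-½) + 1)) = 4*(-f + f/(3/2 + 1)) = 4*(-f + f/(5/2)) = 4*(-f + f*(⅖)) = 4*(-f + 2*f/5) = 4*(-3*f/5) = -12*f/5)
0*(Z(w(-1, -1)) - 14) = 0*(-12*(-4 - 1*(-1))/5 - 14) = 0*(-12*(-4 + 1)/5 - 14) = 0*(-12/5*(-3) - 14) = 0*(36/5 - 14) = 0*(-34/5) = 0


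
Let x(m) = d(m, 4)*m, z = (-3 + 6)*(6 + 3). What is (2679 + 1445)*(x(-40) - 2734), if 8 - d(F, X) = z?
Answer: -8140776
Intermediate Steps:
z = 27 (z = 3*9 = 27)
d(F, X) = -19 (d(F, X) = 8 - 1*27 = 8 - 27 = -19)
x(m) = -19*m
(2679 + 1445)*(x(-40) - 2734) = (2679 + 1445)*(-19*(-40) - 2734) = 4124*(760 - 2734) = 4124*(-1974) = -8140776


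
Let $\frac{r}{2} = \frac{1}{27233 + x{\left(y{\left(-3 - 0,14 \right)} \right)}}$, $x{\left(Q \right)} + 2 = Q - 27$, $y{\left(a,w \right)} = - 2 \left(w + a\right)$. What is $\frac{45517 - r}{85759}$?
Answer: $\frac{618621546}{1165550569} \approx 0.53076$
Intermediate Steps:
$y{\left(a,w \right)} = - 2 a - 2 w$ ($y{\left(a,w \right)} = - 2 \left(a + w\right) = - 2 a - 2 w$)
$x{\left(Q \right)} = -29 + Q$ ($x{\left(Q \right)} = -2 + \left(Q - 27\right) = -2 + \left(-27 + Q\right) = -29 + Q$)
$r = \frac{1}{13591}$ ($r = \frac{2}{27233 - \left(57 + 2 \left(-3 - 0\right)\right)} = \frac{2}{27233 - \left(57 + 2 \left(-3 + 0\right)\right)} = \frac{2}{27233 - 51} = \frac{2}{27182} = 2 \cdot \frac{1}{27182} = \frac{1}{13591} \approx 7.3578 \cdot 10^{-5}$)
$\frac{45517 - r}{85759} = \frac{45517 - \frac{1}{13591}}{85759} = \left(45517 - \frac{1}{13591}\right) \frac{1}{85759} = \frac{618621546}{13591} \cdot \frac{1}{85759} = \frac{618621546}{1165550569}$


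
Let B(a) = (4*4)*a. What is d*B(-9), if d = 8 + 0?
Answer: -1152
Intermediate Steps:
B(a) = 16*a
d = 8
d*B(-9) = 8*(16*(-9)) = 8*(-144) = -1152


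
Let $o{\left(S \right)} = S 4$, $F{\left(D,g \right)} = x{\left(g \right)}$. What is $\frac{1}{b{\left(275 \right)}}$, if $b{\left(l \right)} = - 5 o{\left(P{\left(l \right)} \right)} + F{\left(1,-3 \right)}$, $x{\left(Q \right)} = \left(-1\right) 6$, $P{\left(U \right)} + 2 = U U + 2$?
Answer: $- \frac{1}{1512506} \approx -6.6115 \cdot 10^{-7}$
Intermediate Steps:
$P{\left(U \right)} = U^{2}$ ($P{\left(U \right)} = -2 + \left(U U + 2\right) = -2 + \left(U^{2} + 2\right) = -2 + \left(2 + U^{2}\right) = U^{2}$)
$x{\left(Q \right)} = -6$
$F{\left(D,g \right)} = -6$
$o{\left(S \right)} = 4 S$
$b{\left(l \right)} = -6 - 20 l^{2}$ ($b{\left(l \right)} = - 5 \cdot 4 l^{2} - 6 = - 20 l^{2} - 6 = -6 - 20 l^{2}$)
$\frac{1}{b{\left(275 \right)}} = \frac{1}{-6 - 20 \cdot 275^{2}} = \frac{1}{-6 - 1512500} = \frac{1}{-1512506} = - \frac{1}{1512506}$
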